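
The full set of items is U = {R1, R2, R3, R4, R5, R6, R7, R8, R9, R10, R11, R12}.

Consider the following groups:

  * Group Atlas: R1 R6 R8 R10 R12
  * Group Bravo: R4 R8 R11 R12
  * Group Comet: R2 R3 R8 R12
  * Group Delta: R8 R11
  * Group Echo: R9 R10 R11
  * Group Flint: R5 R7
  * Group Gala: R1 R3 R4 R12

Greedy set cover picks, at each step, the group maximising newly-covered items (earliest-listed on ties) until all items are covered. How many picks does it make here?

5

Greedy: pick Atlas (covers 5 new) → pick Bravo (covers 2 new) → pick Comet (covers 2 new) → pick Flint (covers 2 new) → pick Echo (covers 1 new). Total picks: 5.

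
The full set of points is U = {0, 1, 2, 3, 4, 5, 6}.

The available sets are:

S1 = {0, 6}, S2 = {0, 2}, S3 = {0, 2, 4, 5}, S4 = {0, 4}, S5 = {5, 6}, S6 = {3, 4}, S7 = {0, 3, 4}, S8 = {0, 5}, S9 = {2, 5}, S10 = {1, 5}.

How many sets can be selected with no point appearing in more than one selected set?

S1, S6, S9 are pairwise disjoint (S1={0,6}; S6={3,4}; S9={2,5}).
Every remaining set overlaps one of these, and no 4 of the listed sets are pairwise disjoint, so 3 is the maximum.

3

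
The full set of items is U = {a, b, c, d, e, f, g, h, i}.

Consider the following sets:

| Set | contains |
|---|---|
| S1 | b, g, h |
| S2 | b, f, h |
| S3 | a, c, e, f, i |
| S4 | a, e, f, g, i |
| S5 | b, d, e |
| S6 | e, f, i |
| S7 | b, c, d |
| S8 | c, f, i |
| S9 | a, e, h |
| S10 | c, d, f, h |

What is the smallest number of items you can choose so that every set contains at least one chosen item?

The 3 items {a, b, f} hit every set.
No choice of 2 items meets every set, so 3 is the minimum.

3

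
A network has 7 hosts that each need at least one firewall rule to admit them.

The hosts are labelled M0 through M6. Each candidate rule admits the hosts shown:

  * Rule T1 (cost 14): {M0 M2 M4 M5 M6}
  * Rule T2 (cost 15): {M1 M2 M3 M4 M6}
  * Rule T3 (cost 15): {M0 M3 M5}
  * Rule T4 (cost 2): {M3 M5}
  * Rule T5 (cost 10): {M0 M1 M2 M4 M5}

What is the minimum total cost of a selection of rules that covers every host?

T2, T5 together cover every host (T2 ∪ T5 = {M0, M1, M2, M3, M4, M5, M6}); total cost 15 + 10 = 25.
The greedy pick T4, T5, T1 costs 26; no covering selection beats 25.

25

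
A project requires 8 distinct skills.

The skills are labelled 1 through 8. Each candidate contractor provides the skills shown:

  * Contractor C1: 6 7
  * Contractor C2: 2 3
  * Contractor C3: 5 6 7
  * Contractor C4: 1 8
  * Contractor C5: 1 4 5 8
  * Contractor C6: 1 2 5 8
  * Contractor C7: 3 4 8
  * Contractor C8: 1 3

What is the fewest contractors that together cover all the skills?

Take {C1, C6, C7}. Their union is {1, 2, 3, 4, 5, 6, 7, 8}, which is all 8 skills.
No 2 of the 8 contractors cover everything (all 28 combinations miss at least one skill), so 3 is optimal.

3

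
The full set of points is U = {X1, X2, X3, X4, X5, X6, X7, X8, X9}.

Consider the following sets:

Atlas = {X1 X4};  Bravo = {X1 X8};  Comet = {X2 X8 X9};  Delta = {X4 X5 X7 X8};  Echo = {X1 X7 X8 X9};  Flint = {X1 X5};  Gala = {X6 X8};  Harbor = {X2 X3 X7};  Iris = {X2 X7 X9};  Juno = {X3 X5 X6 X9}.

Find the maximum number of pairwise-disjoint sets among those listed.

Flint, Gala, Iris are pairwise disjoint (Flint={X1,X5}; Gala={X6,X8}; Iris={X2,X7,X9}).
Every remaining set overlaps one of these, and no 4 of the listed sets are pairwise disjoint, so 3 is the maximum.

3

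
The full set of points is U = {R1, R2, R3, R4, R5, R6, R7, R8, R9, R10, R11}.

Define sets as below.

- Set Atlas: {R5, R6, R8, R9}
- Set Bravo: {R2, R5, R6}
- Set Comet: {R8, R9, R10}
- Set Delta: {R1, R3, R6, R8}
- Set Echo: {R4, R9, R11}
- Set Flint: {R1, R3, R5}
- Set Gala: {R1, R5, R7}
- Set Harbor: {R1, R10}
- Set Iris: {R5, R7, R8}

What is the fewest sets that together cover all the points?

5

Bravo, Comet, Delta, Echo, and Iris cover everything between them: the union {R1, R2, R3, R4, R5, R6, R7, R8, R9, R10, R11} is all of U.
No 4 of the 9 sets cover everything (all 126 combinations miss at least one point), so 5 is optimal.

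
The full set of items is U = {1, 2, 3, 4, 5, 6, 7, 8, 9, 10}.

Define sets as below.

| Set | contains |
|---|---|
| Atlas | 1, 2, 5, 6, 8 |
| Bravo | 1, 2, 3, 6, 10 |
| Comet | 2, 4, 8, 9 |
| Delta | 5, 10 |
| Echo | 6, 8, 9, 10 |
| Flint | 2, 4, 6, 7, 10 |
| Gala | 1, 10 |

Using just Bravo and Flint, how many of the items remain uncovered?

Union of Bravo, Flint = {1, 2, 3, 4, 6, 7, 10}.
Not covered: 5, 8, 9 — 3 items.

3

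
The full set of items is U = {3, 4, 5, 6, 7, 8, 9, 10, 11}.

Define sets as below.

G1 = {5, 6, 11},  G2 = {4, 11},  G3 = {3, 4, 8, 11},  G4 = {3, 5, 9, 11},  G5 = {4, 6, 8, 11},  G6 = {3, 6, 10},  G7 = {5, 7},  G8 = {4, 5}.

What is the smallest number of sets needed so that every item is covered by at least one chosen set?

4

G3, G4, G6, and G7 cover everything between them: the union {3, 4, 5, 6, 7, 8, 9, 10, 11} is all of U.
No 3 of the 8 sets cover everything (all 56 combinations miss at least one item), so 4 is optimal.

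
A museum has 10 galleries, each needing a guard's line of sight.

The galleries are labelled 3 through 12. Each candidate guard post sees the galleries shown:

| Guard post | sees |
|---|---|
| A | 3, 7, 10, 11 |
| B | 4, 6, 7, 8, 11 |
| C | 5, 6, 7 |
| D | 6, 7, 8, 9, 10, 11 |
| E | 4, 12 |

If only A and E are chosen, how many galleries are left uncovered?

4

Union of A, E = {3, 4, 7, 10, 11, 12}.
Not covered: 5, 6, 8, 9 — 4 galleries.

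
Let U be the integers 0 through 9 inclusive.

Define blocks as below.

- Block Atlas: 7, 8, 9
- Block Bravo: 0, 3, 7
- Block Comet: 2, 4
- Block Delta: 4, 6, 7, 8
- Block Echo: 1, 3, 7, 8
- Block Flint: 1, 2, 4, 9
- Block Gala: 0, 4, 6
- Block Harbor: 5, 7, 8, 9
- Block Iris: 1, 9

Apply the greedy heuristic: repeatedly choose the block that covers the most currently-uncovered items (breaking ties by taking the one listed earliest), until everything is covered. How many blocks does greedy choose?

Greedy: pick Delta (covers 4 new) → pick Flint (covers 3 new) → pick Bravo (covers 2 new) → pick Harbor (covers 1 new). Total picks: 4.

4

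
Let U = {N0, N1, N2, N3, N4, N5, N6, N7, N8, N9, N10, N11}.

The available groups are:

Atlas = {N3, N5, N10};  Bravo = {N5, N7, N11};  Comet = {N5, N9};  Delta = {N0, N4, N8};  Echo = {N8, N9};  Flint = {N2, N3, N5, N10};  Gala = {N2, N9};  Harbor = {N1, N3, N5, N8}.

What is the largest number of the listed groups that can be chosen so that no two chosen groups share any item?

3

Atlas, Delta, Gala are pairwise disjoint (Atlas={N3,N5,N10}; Delta={N0,N4,N8}; Gala={N2,N9}).
Every remaining group overlaps one of these, and no 4 of the listed groups are pairwise disjoint, so 3 is the maximum.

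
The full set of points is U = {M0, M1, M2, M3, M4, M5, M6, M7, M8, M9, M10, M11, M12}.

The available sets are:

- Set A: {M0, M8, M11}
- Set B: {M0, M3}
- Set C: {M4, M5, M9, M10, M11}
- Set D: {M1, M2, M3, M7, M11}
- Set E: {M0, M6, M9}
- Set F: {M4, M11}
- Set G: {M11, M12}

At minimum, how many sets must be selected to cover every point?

A and C and D and E and G together: A ∪ C ∪ D ∪ E ∪ G = {M0, M1, M2, M3, M4, M5, M6, M7, M8, M9, M10, M11, M12} — every point is covered.
No 4 of the 7 sets cover everything (all 35 combinations miss at least one point), so 5 is optimal.

5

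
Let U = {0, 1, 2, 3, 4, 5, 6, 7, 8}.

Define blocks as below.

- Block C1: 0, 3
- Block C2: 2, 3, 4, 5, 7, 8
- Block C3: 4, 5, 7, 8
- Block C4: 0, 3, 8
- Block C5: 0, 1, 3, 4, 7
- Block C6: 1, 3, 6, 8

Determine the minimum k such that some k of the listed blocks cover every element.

Take {C1, C2, C6}. Their union is {0, 1, 2, 3, 4, 5, 6, 7, 8}, which is all 9 elements.
Only C2 contains 2, so C2 is forced; the remaining 3 elements need at least 2 more blocks (each remaining block adds at most 2) — so at least 3 blocks are needed, and 3 is optimal.

3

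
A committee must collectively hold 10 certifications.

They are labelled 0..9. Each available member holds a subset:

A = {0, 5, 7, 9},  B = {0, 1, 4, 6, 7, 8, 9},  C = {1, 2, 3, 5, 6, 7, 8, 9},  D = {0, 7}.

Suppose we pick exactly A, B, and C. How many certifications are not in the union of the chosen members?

0

Union of A, B, C = {0, 1, 2, 3, 4, 5, 6, 7, 8, 9} — that's every certification, so 0 are uncovered.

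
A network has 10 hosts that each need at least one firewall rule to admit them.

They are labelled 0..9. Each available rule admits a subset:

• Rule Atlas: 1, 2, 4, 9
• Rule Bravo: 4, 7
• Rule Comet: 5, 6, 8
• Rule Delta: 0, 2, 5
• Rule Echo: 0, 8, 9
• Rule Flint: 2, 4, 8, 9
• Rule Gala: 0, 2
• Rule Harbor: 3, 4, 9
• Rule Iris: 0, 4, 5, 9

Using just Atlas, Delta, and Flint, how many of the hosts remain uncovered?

3

Union of Atlas, Delta, Flint = {0, 1, 2, 4, 5, 8, 9}.
Not covered: 3, 6, 7 — 3 hosts.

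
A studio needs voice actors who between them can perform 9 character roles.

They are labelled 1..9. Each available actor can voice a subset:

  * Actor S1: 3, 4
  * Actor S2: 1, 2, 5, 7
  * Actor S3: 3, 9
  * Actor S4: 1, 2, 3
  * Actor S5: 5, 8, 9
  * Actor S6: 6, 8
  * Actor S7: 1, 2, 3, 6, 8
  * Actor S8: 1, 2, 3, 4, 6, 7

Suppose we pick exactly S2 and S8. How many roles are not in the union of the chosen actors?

2

Union of S2, S8 = {1, 2, 3, 4, 5, 6, 7}.
Not covered: 8, 9 — 2 roles.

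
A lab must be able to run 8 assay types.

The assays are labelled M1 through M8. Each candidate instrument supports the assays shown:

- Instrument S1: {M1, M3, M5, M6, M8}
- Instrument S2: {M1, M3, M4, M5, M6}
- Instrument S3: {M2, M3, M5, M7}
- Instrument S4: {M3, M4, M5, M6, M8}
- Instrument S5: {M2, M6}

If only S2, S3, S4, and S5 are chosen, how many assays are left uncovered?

Union of S2, S3, S4, S5 = {M1, M2, M3, M4, M5, M6, M7, M8} — that's every assay, so 0 are uncovered.

0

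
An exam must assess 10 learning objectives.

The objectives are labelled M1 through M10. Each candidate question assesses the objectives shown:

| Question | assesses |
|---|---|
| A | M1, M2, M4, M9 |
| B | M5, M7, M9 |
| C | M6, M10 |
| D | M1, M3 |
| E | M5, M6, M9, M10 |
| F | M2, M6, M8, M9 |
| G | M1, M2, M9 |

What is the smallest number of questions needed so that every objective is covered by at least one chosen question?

5

Take {A, B, C, D, F}. Their union is {M1, M2, M3, M4, M5, M6, M7, M8, M9, M10}, which is all 10 objectives.
No 4 of the 7 questions cover everything (all 35 combinations miss at least one objective), so 5 is optimal.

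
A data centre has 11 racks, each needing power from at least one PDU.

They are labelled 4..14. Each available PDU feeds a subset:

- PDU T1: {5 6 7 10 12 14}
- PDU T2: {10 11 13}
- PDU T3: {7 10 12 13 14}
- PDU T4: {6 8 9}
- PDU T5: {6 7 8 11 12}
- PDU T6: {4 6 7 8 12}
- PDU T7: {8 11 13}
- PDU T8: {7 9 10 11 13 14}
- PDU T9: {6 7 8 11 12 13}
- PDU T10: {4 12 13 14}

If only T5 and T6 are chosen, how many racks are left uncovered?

Union of T5, T6 = {4, 6, 7, 8, 11, 12}.
Not covered: 5, 9, 10, 13, 14 — 5 racks.

5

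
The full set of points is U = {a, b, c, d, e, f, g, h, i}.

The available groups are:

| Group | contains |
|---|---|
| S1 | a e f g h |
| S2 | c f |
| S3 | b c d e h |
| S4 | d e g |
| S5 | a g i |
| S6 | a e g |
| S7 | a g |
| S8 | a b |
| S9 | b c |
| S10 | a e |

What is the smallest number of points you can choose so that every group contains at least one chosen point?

3

The 3 points {a, c, g} hit every group.
The groups S2, S4, S8 are pairwise disjoint, so any hitting set needs a separate point for each — at least 3. Hence 3 is optimal.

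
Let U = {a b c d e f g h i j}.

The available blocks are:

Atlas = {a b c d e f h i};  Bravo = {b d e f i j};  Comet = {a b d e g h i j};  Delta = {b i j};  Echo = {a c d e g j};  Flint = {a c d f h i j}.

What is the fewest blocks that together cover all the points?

Comet and Flint cover everything between them: the union {a, b, c, d, e, f, g, h, i, j} is all of U.
No single block has all 10 points (the largest, Atlas, has 8), so 2 is optimal.

2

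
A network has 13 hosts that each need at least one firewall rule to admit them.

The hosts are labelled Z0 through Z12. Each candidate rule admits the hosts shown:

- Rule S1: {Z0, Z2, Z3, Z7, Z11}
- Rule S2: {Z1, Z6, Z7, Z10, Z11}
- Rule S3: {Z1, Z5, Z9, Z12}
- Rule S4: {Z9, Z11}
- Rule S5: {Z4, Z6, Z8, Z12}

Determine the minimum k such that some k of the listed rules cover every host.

4

S1 and S2 and S3 and S5 together: S1 ∪ S2 ∪ S3 ∪ S5 = {Z0, Z1, Z2, Z3, Z4, Z5, Z6, Z7, Z8, Z9, Z10, Z11, Z12} — every host is covered.
Only S2 contains Z10, so S2 is forced; the remaining 8 hosts need at least 3 more rules (each remaining rule adds at most 3) — so at least 4 rules are needed, and 4 is optimal.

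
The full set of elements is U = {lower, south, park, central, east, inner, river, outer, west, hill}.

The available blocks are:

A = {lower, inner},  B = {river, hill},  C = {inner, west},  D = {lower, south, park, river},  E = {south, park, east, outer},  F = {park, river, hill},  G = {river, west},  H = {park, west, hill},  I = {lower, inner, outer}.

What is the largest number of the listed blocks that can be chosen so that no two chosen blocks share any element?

B, C, E are pairwise disjoint (B={river,hill}; C={inner,west}; E={south,park,east,outer}).
Every remaining block overlaps one of these, and no 4 of the listed blocks are pairwise disjoint, so 3 is the maximum.

3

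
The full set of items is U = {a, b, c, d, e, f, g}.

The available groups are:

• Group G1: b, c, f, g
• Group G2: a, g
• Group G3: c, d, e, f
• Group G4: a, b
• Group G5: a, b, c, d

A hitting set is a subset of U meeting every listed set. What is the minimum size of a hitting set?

2

H = {a, c} meets every group (each contains at least one member of H), and |H| = 2.
The groups G3, G4 are pairwise disjoint, so any hitting set needs a separate item for each — at least 2. Hence 2 is optimal.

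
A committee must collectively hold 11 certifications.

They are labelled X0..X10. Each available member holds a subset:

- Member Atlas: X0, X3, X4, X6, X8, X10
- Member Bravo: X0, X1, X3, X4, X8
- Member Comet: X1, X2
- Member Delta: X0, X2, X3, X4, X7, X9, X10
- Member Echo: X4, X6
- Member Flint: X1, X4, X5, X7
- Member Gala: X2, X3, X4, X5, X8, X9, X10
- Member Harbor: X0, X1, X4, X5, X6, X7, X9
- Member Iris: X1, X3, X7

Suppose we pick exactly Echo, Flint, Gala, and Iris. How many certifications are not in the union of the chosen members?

1

Union of Echo, Flint, Gala, Iris = {X1, X2, X3, X4, X5, X6, X7, X8, X9, X10}.
Not covered: X0 — 1 certification.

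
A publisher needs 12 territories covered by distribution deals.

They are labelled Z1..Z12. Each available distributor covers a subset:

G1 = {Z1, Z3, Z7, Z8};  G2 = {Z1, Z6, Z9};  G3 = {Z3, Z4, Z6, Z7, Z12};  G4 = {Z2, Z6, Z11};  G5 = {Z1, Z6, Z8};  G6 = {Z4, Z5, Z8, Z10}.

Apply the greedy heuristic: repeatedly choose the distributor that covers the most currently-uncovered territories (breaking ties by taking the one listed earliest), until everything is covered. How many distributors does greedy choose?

Greedy: pick G3 (covers 5 new) → pick G6 (covers 3 new) → pick G2 (covers 2 new) → pick G4 (covers 2 new). Total picks: 4.

4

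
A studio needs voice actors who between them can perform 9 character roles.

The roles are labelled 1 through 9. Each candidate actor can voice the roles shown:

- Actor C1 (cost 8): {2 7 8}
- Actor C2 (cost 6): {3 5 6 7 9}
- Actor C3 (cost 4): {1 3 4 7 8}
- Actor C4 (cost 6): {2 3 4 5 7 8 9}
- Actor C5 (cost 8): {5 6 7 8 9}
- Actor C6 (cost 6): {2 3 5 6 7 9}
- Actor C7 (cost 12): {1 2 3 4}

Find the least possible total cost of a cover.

10

C3, C6 together cover every role (C3 ∪ C6 = {1, 2, 3, 4, 5, 6, 7, 8, 9}); total cost 4 + 6 = 10.
No covering selection has total cost below 10.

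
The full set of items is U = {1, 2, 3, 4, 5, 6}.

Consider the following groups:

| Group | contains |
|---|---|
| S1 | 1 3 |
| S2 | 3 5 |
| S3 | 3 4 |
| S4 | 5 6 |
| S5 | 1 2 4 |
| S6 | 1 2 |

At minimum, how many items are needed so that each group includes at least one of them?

H = {1, 3, 6} meets every group (each contains at least one member of H), and |H| = 3.
The groups S3, S4, S6 are pairwise disjoint, so any hitting set needs a separate item for each — at least 3. Hence 3 is optimal.

3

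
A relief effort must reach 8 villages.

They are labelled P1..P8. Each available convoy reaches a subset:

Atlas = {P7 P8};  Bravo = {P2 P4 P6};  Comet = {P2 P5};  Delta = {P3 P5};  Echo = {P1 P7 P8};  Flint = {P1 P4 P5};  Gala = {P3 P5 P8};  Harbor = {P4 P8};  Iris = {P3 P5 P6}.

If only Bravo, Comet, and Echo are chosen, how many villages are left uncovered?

1

Union of Bravo, Comet, Echo = {P1, P2, P4, P5, P6, P7, P8}.
Not covered: P3 — 1 village.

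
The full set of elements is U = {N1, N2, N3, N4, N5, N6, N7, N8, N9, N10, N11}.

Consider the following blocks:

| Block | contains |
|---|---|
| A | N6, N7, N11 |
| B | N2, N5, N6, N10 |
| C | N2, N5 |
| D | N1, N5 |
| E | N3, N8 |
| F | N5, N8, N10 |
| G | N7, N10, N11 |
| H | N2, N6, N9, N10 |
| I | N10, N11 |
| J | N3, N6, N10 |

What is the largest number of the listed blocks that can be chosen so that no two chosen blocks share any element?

D, E, H are pairwise disjoint (D={N1,N5}; E={N3,N8}; H={N2,N6,N9,N10}).
Every remaining block overlaps one of these, and no 4 of the listed blocks are pairwise disjoint, so 3 is the maximum.

3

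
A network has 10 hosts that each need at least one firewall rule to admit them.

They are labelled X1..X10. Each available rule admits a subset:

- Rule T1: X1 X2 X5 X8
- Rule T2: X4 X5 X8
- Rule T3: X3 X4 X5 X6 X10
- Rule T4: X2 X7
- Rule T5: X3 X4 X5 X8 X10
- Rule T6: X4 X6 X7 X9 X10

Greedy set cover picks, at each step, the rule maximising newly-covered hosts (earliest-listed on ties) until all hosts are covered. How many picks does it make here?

3

Greedy: pick T3 (covers 5 new) → pick T1 (covers 3 new) → pick T6 (covers 2 new). Total picks: 3.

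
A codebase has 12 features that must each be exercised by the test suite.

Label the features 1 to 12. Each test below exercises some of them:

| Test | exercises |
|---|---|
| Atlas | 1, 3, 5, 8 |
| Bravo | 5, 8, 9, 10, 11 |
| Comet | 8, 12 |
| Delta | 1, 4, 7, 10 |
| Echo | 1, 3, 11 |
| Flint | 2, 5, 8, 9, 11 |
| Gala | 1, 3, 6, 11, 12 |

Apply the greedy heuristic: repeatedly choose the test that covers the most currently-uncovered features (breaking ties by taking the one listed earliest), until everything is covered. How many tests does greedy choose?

4

Greedy: pick Bravo (covers 5 new) → pick Gala (covers 4 new) → pick Delta (covers 2 new) → pick Flint (covers 1 new). Total picks: 4.
(The true minimum cover uses only 3 tests, so greedy is not optimal here.)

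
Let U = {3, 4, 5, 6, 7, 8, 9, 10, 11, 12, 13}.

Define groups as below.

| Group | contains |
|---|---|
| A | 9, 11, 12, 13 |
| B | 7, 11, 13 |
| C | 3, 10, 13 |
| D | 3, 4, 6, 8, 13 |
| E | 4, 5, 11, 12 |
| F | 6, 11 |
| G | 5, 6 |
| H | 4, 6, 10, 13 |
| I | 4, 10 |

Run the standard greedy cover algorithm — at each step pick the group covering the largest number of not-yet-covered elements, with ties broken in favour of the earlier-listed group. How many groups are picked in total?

Greedy: pick D (covers 5 new) → pick A (covers 3 new) → pick B (covers 1 new) → pick C (covers 1 new) → pick E (covers 1 new). Total picks: 5.

5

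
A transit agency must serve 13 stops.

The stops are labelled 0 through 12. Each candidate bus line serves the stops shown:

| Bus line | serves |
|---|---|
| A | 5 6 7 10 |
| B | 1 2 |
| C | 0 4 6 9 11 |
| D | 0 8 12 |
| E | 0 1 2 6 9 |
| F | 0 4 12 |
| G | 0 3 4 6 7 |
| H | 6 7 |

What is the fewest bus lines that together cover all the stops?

A and B and C and D and G together: A ∪ B ∪ C ∪ D ∪ G = {0, 1, 2, 3, 4, 5, 6, 7, 8, 9, 10, 11, 12} — every stop is covered.
No 4 of the 8 bus lines cover everything (all 70 combinations miss at least one stop), so 5 is optimal.

5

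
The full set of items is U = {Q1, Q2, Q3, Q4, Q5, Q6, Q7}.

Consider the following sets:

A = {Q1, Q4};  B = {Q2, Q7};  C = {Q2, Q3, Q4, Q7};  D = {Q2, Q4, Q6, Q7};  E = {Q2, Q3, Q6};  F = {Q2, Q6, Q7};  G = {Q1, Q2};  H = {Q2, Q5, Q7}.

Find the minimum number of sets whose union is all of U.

3

A, E, and H cover everything between them: the union {Q1, Q2, Q3, Q4, Q5, Q6, Q7} is all of U.
Only H contains Q5, so H is forced; the remaining 4 items need at least 2 more sets (each remaining set adds at most 2) — so at least 3 sets are needed, and 3 is optimal.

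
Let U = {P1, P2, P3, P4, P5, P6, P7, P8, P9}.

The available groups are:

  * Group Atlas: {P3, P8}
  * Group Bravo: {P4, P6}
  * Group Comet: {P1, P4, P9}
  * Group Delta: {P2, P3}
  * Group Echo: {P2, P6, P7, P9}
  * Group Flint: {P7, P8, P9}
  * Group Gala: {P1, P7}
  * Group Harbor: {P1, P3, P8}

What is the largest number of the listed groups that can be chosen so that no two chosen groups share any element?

3

Atlas, Bravo, Gala are pairwise disjoint (Atlas={P3,P8}; Bravo={P4,P6}; Gala={P1,P7}).
Every remaining group overlaps one of these, and no 4 of the listed groups are pairwise disjoint, so 3 is the maximum.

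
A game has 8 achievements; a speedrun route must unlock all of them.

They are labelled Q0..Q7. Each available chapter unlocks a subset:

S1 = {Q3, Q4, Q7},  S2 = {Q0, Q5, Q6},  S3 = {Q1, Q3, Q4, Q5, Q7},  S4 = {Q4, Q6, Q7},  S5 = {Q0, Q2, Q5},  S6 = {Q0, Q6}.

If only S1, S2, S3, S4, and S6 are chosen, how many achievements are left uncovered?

1

Union of S1, S2, S3, S4, S6 = {Q0, Q1, Q3, Q4, Q5, Q6, Q7}.
Not covered: Q2 — 1 achievement.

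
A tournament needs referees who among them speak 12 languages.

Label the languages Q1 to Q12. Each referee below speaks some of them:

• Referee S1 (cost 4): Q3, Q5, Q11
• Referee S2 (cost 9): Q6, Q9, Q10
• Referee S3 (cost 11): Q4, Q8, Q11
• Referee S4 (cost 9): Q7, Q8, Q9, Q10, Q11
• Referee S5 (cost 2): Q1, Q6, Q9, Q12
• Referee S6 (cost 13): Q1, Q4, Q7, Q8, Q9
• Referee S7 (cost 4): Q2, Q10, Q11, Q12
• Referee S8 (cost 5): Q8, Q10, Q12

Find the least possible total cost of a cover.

23

S1, S5, S6, S7 together cover every language (S1 ∪ S5 ∪ S6 ∪ S7 = {Q1, Q2, Q3, Q4, Q5, Q6, Q7, Q8, Q9, Q10, Q11, Q12}); total cost 4 + 2 + 13 + 4 = 23.
No covering selection has total cost below 23.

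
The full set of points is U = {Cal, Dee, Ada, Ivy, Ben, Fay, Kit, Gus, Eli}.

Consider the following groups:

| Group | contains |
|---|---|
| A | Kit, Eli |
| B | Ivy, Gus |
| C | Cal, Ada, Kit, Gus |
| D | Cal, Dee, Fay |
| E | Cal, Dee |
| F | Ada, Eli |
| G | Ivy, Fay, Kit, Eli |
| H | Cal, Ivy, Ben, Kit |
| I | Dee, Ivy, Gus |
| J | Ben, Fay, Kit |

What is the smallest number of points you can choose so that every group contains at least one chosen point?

The 4 points {Dee, Ada, Kit, Gus} hit every group.
The groups B, E, F, J are pairwise disjoint, so any hitting set needs a separate point for each — at least 4. Hence 4 is optimal.

4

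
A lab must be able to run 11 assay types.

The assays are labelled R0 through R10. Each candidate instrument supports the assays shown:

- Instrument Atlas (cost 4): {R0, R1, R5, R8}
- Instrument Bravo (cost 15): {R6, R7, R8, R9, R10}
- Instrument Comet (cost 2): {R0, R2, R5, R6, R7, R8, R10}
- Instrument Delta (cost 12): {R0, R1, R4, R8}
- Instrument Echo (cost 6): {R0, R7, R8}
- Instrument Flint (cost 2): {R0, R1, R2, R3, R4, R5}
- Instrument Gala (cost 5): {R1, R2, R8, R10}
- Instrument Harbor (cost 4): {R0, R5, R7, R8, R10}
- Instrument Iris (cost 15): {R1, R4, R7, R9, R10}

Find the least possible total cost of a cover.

Bravo, Flint together cover every assay (Bravo ∪ Flint = {R0, R1, R2, R3, R4, R5, R6, R7, R8, R9, R10}); total cost 15 + 2 = 17.
The greedy pick Comet, Flint, Bravo costs 19; no covering selection beats 17.

17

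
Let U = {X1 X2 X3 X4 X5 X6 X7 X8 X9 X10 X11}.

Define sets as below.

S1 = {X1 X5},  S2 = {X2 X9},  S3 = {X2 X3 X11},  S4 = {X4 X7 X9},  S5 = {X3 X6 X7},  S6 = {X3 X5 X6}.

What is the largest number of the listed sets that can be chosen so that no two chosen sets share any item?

3

S1, S3, S4 are pairwise disjoint (S1={X1,X5}; S3={X2,X3,X11}; S4={X4,X7,X9}).
Every remaining set overlaps one of these, and no 4 of the listed sets are pairwise disjoint, so 3 is the maximum.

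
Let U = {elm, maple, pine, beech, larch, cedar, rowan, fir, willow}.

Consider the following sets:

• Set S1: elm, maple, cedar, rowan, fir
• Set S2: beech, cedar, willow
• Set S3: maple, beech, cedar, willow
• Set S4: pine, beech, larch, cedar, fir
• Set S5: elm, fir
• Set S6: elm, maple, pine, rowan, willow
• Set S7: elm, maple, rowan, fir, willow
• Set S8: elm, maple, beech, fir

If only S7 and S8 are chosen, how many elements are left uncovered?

Union of S7, S8 = {elm, maple, beech, rowan, fir, willow}.
Not covered: pine, larch, cedar — 3 elements.

3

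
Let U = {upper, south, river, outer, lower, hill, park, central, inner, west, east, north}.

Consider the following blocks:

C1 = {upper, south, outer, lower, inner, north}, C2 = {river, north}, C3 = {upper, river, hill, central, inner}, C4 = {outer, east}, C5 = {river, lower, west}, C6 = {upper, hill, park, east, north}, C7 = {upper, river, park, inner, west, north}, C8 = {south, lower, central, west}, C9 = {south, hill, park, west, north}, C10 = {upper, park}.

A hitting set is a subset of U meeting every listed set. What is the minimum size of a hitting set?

4

H = {upper, river, west, east} meets every block (each contains at least one member of H), and |H| = 4.
The blocks C2, C4, C8, C10 are pairwise disjoint, so any hitting set needs a separate item for each — at least 4. Hence 4 is optimal.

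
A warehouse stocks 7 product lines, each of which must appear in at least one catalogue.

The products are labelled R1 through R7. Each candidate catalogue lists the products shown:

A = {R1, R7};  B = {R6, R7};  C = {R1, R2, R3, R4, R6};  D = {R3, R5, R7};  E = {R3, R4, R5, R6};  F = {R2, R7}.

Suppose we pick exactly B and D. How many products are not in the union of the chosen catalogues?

3

Union of B, D = {R3, R5, R6, R7}.
Not covered: R1, R2, R4 — 3 products.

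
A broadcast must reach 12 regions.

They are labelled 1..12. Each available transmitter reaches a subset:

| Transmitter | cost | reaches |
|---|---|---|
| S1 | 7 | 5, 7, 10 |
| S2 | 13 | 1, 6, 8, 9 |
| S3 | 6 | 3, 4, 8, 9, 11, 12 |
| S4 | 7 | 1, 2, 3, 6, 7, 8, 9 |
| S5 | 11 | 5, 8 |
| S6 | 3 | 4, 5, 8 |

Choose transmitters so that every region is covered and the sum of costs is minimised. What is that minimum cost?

S1, S3, S4 together cover every region (S1 ∪ S3 ∪ S4 = {1, 2, 3, 4, 5, 6, 7, 8, 9, 10, 11, 12}); total cost 7 + 6 + 7 = 20.
The greedy pick S3, S4, S6, S1 costs 23; no covering selection beats 20.

20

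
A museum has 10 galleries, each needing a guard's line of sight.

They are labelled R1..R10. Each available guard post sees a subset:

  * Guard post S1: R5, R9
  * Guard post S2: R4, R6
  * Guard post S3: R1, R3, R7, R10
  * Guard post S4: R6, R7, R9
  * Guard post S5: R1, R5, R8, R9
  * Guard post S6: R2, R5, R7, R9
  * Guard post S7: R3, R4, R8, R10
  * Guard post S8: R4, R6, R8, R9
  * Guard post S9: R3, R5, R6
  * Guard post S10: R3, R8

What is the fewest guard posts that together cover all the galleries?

3

Take {S3, S6, S8}. Their union is {R1, R2, R3, R4, R5, R6, R7, R8, R9, R10}, which is all 10 galleries.
Each guard post has at most 4 galleries, and 2·4 = 8 < 10 — so at least 3 guard posts are needed, and 3 is optimal.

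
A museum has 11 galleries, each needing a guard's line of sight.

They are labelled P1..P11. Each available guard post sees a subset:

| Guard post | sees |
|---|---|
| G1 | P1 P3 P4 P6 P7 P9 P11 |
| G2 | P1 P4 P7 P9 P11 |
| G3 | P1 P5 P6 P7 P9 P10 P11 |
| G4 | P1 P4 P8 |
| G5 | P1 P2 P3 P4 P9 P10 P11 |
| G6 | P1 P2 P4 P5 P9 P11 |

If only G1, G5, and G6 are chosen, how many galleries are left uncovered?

1

Union of G1, G5, G6 = {P1, P2, P3, P4, P5, P6, P7, P9, P10, P11}.
Not covered: P8 — 1 gallery.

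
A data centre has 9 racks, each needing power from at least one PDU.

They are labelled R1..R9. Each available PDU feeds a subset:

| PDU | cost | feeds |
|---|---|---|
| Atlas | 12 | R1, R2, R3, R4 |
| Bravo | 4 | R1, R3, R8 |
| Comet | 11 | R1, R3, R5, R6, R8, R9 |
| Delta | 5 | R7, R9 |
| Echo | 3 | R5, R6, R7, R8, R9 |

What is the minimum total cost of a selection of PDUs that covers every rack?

15

Atlas, Echo together cover every rack (Atlas ∪ Echo = {R1, R2, R3, R4, R5, R6, R7, R8, R9}); total cost 12 + 3 = 15.
The greedy pick Echo, Bravo, Atlas costs 19; no covering selection beats 15.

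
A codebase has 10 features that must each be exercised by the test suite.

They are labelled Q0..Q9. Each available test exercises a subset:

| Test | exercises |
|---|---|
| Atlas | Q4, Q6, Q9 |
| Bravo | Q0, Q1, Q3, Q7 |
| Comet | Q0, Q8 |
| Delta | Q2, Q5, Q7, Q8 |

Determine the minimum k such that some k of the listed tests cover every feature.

Atlas and Bravo and Delta together: Atlas ∪ Bravo ∪ Delta = {Q0, Q1, Q2, Q3, Q4, Q5, Q6, Q7, Q8, Q9} — every feature is covered.
Each test has at most 4 features, and 2·4 = 8 < 10 — so at least 3 tests are needed, and 3 is optimal.

3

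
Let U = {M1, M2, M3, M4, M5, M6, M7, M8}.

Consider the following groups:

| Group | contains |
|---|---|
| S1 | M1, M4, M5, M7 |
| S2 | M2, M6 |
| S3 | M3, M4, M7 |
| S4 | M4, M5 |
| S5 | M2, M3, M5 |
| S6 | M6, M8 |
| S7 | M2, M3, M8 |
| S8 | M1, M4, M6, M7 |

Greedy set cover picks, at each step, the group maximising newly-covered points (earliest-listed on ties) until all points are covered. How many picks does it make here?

Greedy: pick S1 (covers 4 new) → pick S7 (covers 3 new) → pick S2 (covers 1 new). Total picks: 3.

3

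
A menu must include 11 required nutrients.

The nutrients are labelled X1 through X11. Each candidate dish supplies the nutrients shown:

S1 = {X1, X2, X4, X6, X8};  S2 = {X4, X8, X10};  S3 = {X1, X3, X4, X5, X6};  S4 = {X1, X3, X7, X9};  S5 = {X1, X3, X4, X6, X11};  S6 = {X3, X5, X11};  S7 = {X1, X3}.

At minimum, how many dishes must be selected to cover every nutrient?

4

Take {S1, S2, S4, S6}. Their union is {X1, X2, X3, X4, X5, X6, X7, X8, X9, X10, X11}, which is all 11 nutrients.
No 3 of the 7 dishes cover everything (all 35 combinations miss at least one nutrient), so 4 is optimal.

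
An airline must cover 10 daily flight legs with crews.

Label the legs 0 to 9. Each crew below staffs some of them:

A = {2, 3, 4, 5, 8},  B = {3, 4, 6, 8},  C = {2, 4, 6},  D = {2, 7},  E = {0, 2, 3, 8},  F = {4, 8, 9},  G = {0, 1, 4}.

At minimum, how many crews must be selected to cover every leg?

5

A and C and D and F and G together: A ∪ C ∪ D ∪ F ∪ G = {0, 1, 2, 3, 4, 5, 6, 7, 8, 9} — every leg is covered.
No 4 of the 7 crews cover everything (all 35 combinations miss at least one leg), so 5 is optimal.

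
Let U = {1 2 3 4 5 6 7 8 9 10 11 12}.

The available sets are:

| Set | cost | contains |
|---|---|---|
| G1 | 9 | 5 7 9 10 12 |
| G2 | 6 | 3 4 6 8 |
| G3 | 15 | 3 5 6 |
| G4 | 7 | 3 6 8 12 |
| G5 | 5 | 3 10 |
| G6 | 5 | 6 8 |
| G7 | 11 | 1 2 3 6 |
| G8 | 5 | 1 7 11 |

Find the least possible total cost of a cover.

G1, G2, G7, G8 together cover every item (G1 ∪ G2 ∪ G7 ∪ G8 = {1, 2, 3, 4, 5, 6, 7, 8, 9, 10, 11, 12}); total cost 9 + 6 + 11 + 5 = 31.
No covering selection has total cost below 31.

31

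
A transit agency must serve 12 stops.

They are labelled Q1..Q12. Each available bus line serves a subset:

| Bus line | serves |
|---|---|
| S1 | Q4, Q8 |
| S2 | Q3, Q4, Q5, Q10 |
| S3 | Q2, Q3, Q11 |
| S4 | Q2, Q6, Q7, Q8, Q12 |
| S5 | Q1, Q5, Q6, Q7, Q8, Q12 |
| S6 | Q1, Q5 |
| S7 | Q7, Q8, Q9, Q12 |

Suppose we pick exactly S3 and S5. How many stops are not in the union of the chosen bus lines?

Union of S3, S5 = {Q1, Q2, Q3, Q5, Q6, Q7, Q8, Q11, Q12}.
Not covered: Q4, Q9, Q10 — 3 stops.

3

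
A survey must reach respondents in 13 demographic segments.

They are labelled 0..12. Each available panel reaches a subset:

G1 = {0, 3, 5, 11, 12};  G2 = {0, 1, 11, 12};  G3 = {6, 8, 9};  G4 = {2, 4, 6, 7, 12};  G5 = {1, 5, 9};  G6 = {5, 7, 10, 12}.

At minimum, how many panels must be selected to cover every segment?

5

G1 and G2 and G3 and G4 and G6 together: G1 ∪ G2 ∪ G3 ∪ G4 ∪ G6 = {0, 1, 2, 3, 4, 5, 6, 7, 8, 9, 10, 11, 12} — every segment is covered.
No 4 of the 6 panels cover everything (all 15 combinations miss at least one segment), so 5 is optimal.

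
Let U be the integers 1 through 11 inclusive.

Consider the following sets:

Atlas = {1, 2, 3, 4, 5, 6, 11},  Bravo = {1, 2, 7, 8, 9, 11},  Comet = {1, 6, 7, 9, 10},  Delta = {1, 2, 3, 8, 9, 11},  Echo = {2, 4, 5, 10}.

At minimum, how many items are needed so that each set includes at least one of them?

H = {2, 6} meets every set (each contains at least one member of H), and |H| = 2.
No single item lies in every set, so at least 2 are needed and 2 is optimal.

2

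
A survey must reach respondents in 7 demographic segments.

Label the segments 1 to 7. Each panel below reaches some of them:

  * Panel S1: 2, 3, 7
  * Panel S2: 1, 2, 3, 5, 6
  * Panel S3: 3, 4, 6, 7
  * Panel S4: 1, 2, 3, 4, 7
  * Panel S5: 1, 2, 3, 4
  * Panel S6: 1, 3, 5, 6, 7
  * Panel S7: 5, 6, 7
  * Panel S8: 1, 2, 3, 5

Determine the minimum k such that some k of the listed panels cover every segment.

2

S2 and S4 together: S2 ∪ S4 = {1, 2, 3, 4, 5, 6, 7} — every segment is covered.
No single panel has all 7 segments (the largest, S2, has 5), so 2 is optimal.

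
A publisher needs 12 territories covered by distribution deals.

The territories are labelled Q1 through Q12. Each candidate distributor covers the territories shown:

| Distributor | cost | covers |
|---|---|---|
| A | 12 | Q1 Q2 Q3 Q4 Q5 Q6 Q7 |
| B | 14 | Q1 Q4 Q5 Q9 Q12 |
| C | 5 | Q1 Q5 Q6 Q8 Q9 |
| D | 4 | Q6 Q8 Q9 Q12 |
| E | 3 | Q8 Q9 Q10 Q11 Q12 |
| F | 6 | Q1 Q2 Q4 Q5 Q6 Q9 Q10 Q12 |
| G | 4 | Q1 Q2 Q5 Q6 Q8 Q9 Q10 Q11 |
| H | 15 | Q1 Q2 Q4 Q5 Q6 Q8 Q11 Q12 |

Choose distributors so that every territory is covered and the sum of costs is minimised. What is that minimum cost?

A, E together cover every territory (A ∪ E = {Q1, Q2, Q3, Q4, Q5, Q6, Q7, Q8, Q9, Q10, Q11, Q12}); total cost 12 + 3 = 15.
The greedy pick G, E, A costs 19; no covering selection beats 15.

15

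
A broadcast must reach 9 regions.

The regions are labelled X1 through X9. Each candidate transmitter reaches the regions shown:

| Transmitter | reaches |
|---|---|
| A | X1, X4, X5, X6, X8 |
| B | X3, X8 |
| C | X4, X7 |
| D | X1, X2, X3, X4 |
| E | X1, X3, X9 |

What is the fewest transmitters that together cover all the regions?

4

Take {A, C, D, E}. Their union is {X1, X2, X3, X4, X5, X6, X7, X8, X9}, which is all 9 regions.
No 3 of the 5 transmitters cover everything (all 10 combinations miss at least one region), so 4 is optimal.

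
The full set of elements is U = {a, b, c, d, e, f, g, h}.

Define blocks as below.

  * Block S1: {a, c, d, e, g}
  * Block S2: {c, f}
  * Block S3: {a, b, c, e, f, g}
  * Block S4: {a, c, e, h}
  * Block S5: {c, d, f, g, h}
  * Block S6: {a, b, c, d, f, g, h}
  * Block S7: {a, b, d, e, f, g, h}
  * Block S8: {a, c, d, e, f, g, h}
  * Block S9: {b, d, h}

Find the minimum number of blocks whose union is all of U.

S3 and S6 cover everything between them: the union {a, b, c, d, e, f, g, h} is all of U.
No single block has all 8 elements (the largest, S6, has 7), so 2 is optimal.

2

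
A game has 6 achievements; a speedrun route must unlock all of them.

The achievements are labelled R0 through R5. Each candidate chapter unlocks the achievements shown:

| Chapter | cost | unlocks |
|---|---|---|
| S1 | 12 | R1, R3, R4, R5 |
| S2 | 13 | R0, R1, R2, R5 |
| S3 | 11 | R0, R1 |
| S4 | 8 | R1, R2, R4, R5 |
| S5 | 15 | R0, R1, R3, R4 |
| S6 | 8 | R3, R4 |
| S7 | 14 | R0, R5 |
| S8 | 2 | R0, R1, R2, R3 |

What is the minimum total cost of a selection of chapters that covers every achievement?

10

S4, S8 together cover every achievement (S4 ∪ S8 = {R0, R1, R2, R3, R4, R5}); total cost 8 + 2 = 10.
No covering selection has total cost below 10.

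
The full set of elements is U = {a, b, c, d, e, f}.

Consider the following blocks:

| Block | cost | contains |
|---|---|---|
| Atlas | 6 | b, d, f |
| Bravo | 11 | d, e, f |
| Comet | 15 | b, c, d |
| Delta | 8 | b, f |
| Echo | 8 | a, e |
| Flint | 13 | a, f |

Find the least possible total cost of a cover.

29

Atlas, Comet, Echo together cover every element (Atlas ∪ Comet ∪ Echo = {a, b, c, d, e, f}); total cost 6 + 15 + 8 = 29.
No covering selection has total cost below 29.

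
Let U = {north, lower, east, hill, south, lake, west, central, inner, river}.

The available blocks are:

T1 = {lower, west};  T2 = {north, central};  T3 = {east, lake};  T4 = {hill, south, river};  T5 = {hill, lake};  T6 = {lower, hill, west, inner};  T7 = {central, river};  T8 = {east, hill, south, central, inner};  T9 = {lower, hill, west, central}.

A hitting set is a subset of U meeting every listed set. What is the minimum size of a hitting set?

The 4 items {lower, east, hill, central} hit every block.
The blocks T1, T2, T3, T4 are pairwise disjoint, so any hitting set needs a separate item for each — at least 4. Hence 4 is optimal.

4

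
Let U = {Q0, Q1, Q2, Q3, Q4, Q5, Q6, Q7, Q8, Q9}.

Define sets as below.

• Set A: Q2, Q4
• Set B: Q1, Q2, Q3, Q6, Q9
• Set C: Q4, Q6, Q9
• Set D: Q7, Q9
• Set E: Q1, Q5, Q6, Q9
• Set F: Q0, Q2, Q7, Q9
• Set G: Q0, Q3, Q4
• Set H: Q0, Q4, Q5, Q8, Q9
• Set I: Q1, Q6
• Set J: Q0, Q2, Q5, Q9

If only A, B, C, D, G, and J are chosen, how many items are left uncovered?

1

Union of A, B, C, D, G, J = {Q0, Q1, Q2, Q3, Q4, Q5, Q6, Q7, Q9}.
Not covered: Q8 — 1 item.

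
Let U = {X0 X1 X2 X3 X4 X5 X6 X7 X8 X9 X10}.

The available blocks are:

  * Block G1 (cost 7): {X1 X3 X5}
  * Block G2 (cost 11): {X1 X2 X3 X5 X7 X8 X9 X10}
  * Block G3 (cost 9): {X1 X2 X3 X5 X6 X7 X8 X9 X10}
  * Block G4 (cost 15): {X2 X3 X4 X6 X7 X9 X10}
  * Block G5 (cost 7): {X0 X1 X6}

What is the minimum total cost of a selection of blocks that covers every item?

G3, G4, G5 together cover every item (G3 ∪ G4 ∪ G5 = {X0, X1, X2, X3, X4, X5, X6, X7, X8, X9, X10}); total cost 9 + 15 + 7 = 31.
No covering selection has total cost below 31.

31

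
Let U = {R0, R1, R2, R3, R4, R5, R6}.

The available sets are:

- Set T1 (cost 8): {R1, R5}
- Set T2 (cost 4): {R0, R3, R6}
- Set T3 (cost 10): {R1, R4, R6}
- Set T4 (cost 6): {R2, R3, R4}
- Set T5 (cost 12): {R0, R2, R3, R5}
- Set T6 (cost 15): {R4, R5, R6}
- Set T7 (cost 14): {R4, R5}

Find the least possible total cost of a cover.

T1, T2, T4 together cover every element (T1 ∪ T2 ∪ T4 = {R0, R1, R2, R3, R4, R5, R6}); total cost 8 + 4 + 6 = 18.
No covering selection has total cost below 18.

18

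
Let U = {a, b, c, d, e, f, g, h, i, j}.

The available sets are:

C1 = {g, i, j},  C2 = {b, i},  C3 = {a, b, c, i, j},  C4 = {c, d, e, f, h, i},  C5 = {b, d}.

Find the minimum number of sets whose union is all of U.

3

Take {C1, C3, C4}. Their union is {a, b, c, d, e, f, g, h, i, j}, which is all 10 elements.
Only C3 contains a, so C3 is forced; the remaining 5 elements need at least 2 more sets (each remaining set adds at most 4) — so at least 3 sets are needed, and 3 is optimal.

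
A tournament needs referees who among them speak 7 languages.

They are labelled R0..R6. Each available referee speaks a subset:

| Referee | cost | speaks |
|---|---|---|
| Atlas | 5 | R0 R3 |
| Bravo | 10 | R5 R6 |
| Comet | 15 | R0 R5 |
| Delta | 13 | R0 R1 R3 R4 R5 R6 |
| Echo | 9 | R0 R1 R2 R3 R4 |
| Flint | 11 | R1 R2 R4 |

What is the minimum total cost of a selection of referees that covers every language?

19

Bravo, Echo together cover every language (Bravo ∪ Echo = {R0, R1, R2, R3, R4, R5, R6}); total cost 10 + 9 = 19.
No covering selection has total cost below 19.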